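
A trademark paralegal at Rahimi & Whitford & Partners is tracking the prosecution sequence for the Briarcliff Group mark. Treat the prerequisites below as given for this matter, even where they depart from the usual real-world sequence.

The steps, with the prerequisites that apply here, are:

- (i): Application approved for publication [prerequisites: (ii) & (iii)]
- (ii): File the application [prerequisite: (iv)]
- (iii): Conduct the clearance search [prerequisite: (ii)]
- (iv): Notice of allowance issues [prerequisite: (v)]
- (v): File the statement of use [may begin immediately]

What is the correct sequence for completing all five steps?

(v), (iv), (ii), (iii), (i)

(v) has no prerequisites → (v) first.
Next only (iv) has its prerequisites met → (iv).
Next only (ii) has its prerequisites met → (ii).
(iii) needed (ii), now all done → (iii).
Next only (i) has its prerequisites met → (i).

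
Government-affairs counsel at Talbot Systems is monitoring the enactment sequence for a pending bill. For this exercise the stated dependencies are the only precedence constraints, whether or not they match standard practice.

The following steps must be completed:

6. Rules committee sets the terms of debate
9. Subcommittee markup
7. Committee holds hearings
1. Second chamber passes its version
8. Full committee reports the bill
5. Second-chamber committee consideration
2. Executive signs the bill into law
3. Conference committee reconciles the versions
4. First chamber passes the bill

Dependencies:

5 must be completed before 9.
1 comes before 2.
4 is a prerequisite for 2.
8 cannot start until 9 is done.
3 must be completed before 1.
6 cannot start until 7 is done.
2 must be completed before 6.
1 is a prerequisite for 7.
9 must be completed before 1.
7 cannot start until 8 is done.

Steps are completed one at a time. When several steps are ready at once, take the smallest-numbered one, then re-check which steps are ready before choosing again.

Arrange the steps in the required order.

3, 4 and 5 have no prerequisites; 3 has the earlier label, so 3 is first.
Now 4 and 5 have their prerequisites met. 4 has the earlier label, so 4 next.
Next only 5 has its prerequisites met → 5.
That leaves 9 as the only ready step → 9.
Ready: 1 and 8. 1 has the earlier label → 1.
2 and 8 are both available; 2 has the earlier label → 2.
8 needed 9, now all done → 8.
7 needed 1 and 8, now all done → 7.
6 is the only step now ready → 6.

3, 4, 5, 9, 1, 2, 8, 7, 6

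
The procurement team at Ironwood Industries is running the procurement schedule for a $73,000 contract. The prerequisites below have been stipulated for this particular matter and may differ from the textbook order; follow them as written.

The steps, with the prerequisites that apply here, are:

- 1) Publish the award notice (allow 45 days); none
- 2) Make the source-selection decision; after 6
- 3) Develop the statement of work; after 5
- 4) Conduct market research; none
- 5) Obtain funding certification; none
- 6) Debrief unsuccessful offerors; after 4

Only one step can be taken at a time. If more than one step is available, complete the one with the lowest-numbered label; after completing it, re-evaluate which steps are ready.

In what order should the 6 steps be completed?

1 → 4 → 5 → 3 → 6 → 2

Nothing is required for 1, 4 and 5. 1 has the earlier label → 1 first.
4 and 5 are both available; 4 has the earlier label → 4.
6 now also ready, so the ready set is {5, 6}; 5 has the earlier label → 5.
Now 3 and 6 have their prerequisites met. 3 has the earlier label, so 3 next.
6 needed 4, now all done → 6.
That leaves 2 as the only ready step → 2.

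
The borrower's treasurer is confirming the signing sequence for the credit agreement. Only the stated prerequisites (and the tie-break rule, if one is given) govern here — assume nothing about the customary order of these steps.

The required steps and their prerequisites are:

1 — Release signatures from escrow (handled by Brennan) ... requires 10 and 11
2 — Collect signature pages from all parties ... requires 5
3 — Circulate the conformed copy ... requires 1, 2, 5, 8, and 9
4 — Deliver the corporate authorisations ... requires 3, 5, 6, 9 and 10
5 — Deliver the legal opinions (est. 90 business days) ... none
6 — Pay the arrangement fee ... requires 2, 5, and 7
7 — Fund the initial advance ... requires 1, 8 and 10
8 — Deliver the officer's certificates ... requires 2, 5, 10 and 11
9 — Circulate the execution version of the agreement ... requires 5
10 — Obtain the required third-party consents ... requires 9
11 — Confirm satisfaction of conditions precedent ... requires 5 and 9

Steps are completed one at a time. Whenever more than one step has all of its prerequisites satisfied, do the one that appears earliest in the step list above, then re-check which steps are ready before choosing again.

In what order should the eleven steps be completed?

5 has no prerequisites → 5 first.
Now 2 and 9 have their prerequisites met. 2 is listed earlier, so 2 next.
9 needed 5, now all done → 9.
Ready: 10 and 11. 10 is listed earlier → 10.
Next only 11 has its prerequisites met → 11.
1 and 8 are both available; 1 is listed earlier → 1.
That leaves 8 as the only ready step → 8.
3 and 7 are both available; 3 is listed earlier → 3.
Next only 7 has its prerequisites met → 7.
Next only 6 has its prerequisites met → 6.
4 needed 3, 5, 6, 9 and 10, now all done → 4.

5, 2, 9, 10, 11, 1, 8, 3, 7, 6, 4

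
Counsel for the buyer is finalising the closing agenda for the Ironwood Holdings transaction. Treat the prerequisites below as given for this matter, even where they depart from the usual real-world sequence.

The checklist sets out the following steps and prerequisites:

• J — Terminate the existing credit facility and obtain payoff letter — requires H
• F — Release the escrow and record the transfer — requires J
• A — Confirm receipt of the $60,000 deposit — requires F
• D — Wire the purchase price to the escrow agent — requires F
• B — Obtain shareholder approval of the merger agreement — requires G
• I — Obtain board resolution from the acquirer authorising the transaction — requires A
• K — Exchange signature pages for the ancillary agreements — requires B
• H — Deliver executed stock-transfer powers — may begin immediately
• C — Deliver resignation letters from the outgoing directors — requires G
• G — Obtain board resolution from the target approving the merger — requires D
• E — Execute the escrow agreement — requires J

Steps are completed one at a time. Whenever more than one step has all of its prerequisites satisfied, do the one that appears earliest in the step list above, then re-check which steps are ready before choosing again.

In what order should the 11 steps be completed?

H is the only step with nothing outstanding, so it goes first.
J needed H, now all done → J.
F and E are both available; F is listed earlier → F.
Now A, D and E have their prerequisites met. A is listed earlier, so A next.
Now D, I and E have their prerequisites met. D is listed earlier, so D next.
G now also ready, so the ready set is {I, G, E}; I is listed earlier → I.
Now G and E have their prerequisites met. G is listed earlier, so G next.
Ready: B, C and E. B is listed earlier → B.
K now also ready, so the ready set is {K, C, E}; K is listed earlier → K.
C and E are both available; C is listed earlier → C.
That leaves E as the only ready step → E.

H J F A D I G B K C E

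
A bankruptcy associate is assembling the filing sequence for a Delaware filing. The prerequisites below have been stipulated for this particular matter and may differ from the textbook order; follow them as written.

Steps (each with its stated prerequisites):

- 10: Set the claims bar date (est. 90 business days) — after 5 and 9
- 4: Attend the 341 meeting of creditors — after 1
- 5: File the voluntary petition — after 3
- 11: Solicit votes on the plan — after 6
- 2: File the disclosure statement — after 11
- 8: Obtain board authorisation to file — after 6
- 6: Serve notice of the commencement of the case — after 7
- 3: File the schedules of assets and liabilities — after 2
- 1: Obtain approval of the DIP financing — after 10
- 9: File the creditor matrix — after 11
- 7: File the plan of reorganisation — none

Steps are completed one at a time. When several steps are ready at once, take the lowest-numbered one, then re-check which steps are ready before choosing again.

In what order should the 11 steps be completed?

Only 7 has no prerequisites, so it is first.
6 needed 7, now all done → 6.
Now 8 and 11 have their prerequisites met. 8 has the earlier label, so 8 next.
11 needed 6, now all done → 11.
2 and 9 are both available; 2 has the earlier label → 2.
3 now also ready, so the ready set is {3, 9}; 3 has the earlier label → 3.
5 now also ready, so the ready set is {5, 9}; 5 has the earlier label → 5.
9 is the only step now ready → 9.
Next only 10 has its prerequisites met → 10.
That leaves 1 as the only ready step → 1.
4 needed 1, now all done → 4.

7, 6, 8, 11, 2, 3, 5, 9, 10, 1, 4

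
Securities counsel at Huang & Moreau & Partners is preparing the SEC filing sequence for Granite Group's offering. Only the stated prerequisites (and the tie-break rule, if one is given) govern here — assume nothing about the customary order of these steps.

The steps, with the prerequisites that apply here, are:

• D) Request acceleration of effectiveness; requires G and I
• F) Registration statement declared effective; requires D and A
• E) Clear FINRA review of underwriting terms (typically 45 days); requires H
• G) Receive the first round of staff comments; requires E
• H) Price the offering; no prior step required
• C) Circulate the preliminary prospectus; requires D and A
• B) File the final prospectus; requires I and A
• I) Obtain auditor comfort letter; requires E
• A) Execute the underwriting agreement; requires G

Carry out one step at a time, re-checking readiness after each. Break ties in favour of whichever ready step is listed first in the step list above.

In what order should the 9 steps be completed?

H is the only step with nothing outstanding, so it goes first.
E needed H, now all done → E.
G and I are both available; G is listed earlier → G.
Ready: I and A. I is listed earlier → I.
Now D and A have their prerequisites met. D is listed earlier, so D next.
A needed G, now all done → A.
F, C and B are all available; F is listed earlier → F.
Ready: C and B. C is listed earlier → C.
B needed I and A, now all done → B.

H E G I D A F C B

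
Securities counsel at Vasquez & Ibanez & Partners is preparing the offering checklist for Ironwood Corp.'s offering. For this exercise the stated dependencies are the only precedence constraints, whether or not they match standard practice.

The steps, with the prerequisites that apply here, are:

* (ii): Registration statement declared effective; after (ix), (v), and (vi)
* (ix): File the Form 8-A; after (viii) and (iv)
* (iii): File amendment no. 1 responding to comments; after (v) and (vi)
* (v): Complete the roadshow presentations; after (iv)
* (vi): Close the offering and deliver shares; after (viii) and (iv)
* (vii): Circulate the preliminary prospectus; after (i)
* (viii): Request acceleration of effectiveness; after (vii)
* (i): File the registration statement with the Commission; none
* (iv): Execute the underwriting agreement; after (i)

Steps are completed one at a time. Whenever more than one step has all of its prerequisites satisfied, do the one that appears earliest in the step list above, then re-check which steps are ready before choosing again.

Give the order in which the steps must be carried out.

Only (i) has no prerequisites, so it is first.
Ready: (vii) and (iv). (vii) is listed earlier → (vii).
(viii) now also ready, so the ready set is {(viii), (iv)}; (viii) is listed earlier → (viii).
(iv) is the only step now ready → (iv).
Now (ix), (v) and (vi) have their prerequisites met. (ix) is listed earlier, so (ix) next.
Now (v) and (vi) have their prerequisites met. (v) is listed earlier, so (v) next.
(vi) needed (viii) and (iv), now all done → (vi).
Ready: (ii) and (iii). (ii) is listed earlier → (ii).
(iii) needed (v) and (vi), now all done → (iii).

(i), (vii), (viii), (iv), (ix), (v), (vi), (ii), (iii)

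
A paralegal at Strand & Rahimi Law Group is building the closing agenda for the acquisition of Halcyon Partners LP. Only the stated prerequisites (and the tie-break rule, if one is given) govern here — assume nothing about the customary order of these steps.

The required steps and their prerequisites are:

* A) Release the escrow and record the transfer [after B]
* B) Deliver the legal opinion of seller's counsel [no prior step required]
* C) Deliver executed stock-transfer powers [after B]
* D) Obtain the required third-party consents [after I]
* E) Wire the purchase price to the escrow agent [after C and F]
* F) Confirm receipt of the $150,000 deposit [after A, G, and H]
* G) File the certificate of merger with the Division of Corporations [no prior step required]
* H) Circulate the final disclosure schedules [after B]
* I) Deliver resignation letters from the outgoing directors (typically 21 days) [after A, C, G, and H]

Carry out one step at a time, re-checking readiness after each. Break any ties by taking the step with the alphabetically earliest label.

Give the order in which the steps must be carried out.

B A C G H F E I D

Nothing is required for B and G. B has the earlier label → B first.
A, C, G and H are all available; A has the earlier label → A.
Ready: C, G and H. C has the earlier label → C.
G and H are both available; G has the earlier label → G.
H needed B, now all done → H.
Ready: F and I. F has the earlier label → F.
E and I are both available; E has the earlier label → E.
That leaves I as the only ready step → I.
Next only D has its prerequisites met → D.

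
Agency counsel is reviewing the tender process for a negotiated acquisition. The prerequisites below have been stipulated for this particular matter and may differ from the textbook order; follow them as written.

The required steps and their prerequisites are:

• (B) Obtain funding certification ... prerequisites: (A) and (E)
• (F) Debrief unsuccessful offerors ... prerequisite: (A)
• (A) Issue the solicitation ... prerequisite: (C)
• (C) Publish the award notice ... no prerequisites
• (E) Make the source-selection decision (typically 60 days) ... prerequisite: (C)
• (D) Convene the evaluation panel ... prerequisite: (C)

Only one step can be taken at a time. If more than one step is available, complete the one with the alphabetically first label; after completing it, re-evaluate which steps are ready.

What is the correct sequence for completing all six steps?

(C), (A), (D), (E), (B), (F)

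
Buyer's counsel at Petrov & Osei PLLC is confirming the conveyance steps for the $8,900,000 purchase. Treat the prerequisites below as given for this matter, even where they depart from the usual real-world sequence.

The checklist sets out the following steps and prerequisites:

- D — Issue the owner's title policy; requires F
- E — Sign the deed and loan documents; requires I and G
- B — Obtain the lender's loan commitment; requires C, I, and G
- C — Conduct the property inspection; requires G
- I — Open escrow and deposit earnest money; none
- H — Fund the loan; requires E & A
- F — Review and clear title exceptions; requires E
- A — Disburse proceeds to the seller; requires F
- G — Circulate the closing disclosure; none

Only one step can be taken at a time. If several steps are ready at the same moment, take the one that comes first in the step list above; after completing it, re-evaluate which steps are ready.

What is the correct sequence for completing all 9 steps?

Nothing is required for I and G. I is listed earlier → I first.
G is the only step now ready → G.
Ready: E and C. E is listed earlier → E.
C and F are both available; C is listed earlier → C.
B and F are both available; B is listed earlier → B.
Next only F has its prerequisites met → F.
Now D and A have their prerequisites met. D is listed earlier, so D next.
A needed F, now all done → A.
H needed E and A, now all done → H.

I, G, E, C, B, F, D, A, H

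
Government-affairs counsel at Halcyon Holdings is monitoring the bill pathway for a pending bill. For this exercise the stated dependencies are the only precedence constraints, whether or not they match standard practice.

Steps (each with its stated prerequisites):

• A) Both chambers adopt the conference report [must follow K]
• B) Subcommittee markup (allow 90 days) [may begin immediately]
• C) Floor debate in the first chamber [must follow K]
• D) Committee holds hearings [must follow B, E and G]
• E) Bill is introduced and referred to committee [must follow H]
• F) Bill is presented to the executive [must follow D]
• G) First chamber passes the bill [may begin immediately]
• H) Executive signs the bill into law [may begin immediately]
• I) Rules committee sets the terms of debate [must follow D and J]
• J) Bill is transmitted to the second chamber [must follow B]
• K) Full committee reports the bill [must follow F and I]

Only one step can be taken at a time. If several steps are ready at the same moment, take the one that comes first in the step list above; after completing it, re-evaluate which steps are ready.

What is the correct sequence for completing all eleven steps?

B → G → H → E → D → F → J → I → K → A → C

Nothing is required for B, G and H. B is listed earlier → B first.
Ready: G, H and J. G is listed earlier → G.
Now H and J have their prerequisites met. H is listed earlier, so H next.
E now also ready, so the ready set is {E, J}; E is listed earlier → E.
D now also ready, so the ready set is {D, J}; D is listed earlier → D.
Ready: F and J. F is listed earlier → F.
J is the only step now ready → J.
I needed D and J, now all done → I.
K needed F and I, now all done → K.
Ready: A and C. A is listed earlier → A.
C is the only step now ready → C.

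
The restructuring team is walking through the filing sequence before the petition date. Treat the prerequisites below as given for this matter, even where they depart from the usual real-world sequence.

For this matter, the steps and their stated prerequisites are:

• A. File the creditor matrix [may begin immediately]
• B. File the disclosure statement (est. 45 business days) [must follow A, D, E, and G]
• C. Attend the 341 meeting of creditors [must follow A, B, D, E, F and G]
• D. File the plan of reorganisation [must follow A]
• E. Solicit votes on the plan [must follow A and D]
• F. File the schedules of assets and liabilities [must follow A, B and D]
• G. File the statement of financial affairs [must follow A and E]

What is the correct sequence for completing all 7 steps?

A is the only step with nothing outstanding, so it goes first.
That leaves D as the only ready step → D.
That leaves E as the only ready step → E.
Next only G has its prerequisites met → G.
Next only B has its prerequisites met → B.
F needed A, B and D, now all done → F.
That leaves C as the only ready step → C.

A, D, E, G, B, F, C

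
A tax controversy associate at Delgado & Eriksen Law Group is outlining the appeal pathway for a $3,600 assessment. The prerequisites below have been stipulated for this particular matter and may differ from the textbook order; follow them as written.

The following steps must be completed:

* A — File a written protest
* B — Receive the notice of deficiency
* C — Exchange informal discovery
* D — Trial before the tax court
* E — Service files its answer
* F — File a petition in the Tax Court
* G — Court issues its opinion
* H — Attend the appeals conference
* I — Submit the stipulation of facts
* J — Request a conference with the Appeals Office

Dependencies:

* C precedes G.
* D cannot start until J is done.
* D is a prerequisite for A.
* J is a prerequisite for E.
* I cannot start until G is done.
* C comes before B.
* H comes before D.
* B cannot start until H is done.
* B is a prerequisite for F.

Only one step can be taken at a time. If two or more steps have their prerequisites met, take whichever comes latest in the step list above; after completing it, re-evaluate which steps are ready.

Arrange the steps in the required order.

J, H, E, D, C, G, I, B, F, A

Nothing is required for J, H and C. J is listed later → J first.
Ready: H, E and C. H is listed later → H.
D now also ready, so the ready set is {E, D, C}; E is listed later → E.
Now D and C have their prerequisites met. D is listed later, so D next.
Ready: C and A. C is listed later → C.
Now G, B and A have their prerequisites met. G is listed later, so G next.
I now also ready, so the ready set is {I, B, A}; I is listed later → I.
Now B and A have their prerequisites met. B is listed later, so B next.
F now also ready, so the ready set is {F, A}; F is listed later → F.
Next only A has its prerequisites met → A.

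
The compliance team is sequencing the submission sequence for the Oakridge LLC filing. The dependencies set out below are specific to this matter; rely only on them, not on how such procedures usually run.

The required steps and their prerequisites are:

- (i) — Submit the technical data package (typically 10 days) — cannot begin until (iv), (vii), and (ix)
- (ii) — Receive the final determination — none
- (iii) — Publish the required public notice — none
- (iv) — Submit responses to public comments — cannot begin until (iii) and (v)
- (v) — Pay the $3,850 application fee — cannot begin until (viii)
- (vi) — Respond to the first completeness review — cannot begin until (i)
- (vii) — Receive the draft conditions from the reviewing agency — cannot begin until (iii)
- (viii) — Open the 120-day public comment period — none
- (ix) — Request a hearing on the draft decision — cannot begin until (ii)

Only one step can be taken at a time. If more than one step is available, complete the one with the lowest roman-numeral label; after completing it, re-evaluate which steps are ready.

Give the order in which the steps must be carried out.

Nothing is required for (ii), (iii) and (viii). (ii) has the earlier label → (ii) first.
(ix) now also ready, so the ready set is {(iii), (viii), (ix)}; (iii) has the earlier label → (iii).
Ready: (vii), (viii) and (ix). (vii) has the earlier label → (vii).
Ready: (viii) and (ix). (viii) has the earlier label → (viii).
(v) now also ready, so the ready set is {(v), (ix)}; (v) has the earlier label → (v).
Ready: (iv) and (ix). (iv) has the earlier label → (iv).
Next only (ix) has its prerequisites met → (ix).
(i) needed (iv), (vii) and (ix), now all done → (i).
Next only (vi) has its prerequisites met → (vi).

(ii) (iii) (vii) (viii) (v) (iv) (ix) (i) (vi)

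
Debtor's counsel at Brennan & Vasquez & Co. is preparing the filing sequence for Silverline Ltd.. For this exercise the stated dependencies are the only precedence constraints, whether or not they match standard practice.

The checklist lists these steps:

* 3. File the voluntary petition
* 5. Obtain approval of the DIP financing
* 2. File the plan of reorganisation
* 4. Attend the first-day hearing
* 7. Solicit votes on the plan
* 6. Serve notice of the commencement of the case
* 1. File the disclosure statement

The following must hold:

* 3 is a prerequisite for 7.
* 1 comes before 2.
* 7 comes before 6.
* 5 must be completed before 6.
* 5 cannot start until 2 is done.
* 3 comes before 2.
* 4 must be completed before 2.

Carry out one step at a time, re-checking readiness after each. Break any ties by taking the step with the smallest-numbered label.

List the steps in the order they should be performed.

1, 3 and 4 have no prerequisites; 1 has the earlier label, so 1 is first.
Now 3 and 4 have their prerequisites met. 3 has the earlier label, so 3 next.
7 now also ready, so the ready set is {4, 7}; 4 has the earlier label → 4.
2 now also ready, so the ready set is {2, 7}; 2 has the earlier label → 2.
5 now also ready, so the ready set is {5, 7}; 5 has the earlier label → 5.
7 needed 3, now all done → 7.
6 needed 5 and 7, now all done → 6.

1, 3, 4, 2, 5, 7, 6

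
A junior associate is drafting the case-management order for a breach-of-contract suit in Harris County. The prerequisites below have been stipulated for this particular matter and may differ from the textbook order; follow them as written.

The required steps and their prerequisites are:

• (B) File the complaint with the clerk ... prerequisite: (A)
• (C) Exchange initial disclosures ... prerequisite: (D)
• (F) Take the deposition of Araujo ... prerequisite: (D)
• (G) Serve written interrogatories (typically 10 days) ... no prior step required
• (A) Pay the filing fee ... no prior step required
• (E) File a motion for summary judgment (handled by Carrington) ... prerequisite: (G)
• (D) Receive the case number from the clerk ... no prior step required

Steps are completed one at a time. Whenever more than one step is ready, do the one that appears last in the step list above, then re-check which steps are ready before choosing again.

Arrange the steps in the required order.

(D) → (A) → (G) → (E) → (F) → (C) → (B)

(D), (A) and (G) have no prerequisites; (D) is listed later, so (D) is first.
(F) and (C) now also ready, so the ready set is {(A), (G), (F), (C)}; (A) is listed later → (A).
(B) now also ready, so the ready set is {(G), (F), (C), (B)}; (G) is listed later → (G).
(E) now also ready, so the ready set is {(E), (F), (C), (B)}; (E) is listed later → (E).
Ready: (F), (C) and (B). (F) is listed later → (F).
Ready: (C) and (B). (C) is listed later → (C).
(B) needed (A), now all done → (B).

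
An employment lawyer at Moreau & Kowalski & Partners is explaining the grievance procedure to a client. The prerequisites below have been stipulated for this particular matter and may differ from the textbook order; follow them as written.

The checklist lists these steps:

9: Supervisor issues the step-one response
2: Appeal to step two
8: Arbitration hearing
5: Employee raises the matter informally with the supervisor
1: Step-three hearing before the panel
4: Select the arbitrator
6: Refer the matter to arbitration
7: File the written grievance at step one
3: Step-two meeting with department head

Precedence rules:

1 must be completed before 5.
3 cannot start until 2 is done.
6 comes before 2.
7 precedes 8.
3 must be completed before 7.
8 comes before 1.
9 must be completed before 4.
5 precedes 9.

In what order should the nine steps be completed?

6 → 2 → 3 → 7 → 8 → 1 → 5 → 9 → 4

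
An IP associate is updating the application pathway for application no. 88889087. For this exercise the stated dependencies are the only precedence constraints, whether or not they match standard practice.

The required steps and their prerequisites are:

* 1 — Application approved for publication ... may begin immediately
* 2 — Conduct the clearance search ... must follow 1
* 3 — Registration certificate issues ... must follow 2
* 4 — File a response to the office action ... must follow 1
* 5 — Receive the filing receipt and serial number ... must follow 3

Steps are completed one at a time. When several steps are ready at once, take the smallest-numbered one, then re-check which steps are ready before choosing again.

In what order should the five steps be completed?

1 has no prerequisites → 1 first.
2 and 4 are both available; 2 has the earlier label → 2.
3 and 4 are both available; 3 has the earlier label → 3.
5 now also ready, so the ready set is {4, 5}; 4 has the earlier label → 4.
That leaves 5 as the only ready step → 5.

1 2 3 4 5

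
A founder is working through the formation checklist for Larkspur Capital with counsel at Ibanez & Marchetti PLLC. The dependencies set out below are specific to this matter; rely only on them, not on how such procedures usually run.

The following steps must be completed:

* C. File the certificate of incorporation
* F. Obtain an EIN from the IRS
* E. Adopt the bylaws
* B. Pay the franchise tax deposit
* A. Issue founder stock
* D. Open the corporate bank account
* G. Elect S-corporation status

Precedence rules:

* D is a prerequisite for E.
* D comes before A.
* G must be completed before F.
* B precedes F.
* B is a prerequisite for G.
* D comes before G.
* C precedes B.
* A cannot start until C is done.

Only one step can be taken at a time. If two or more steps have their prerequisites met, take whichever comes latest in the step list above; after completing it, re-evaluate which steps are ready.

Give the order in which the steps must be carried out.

D and C have no prerequisites; D is listed later, so D is first.
E now also ready, so the ready set is {E, C}; E is listed later → E.
C is the only step now ready → C.
Now A and B have their prerequisites met. A is listed later, so A next.
B needed C, now all done → B.
G needed D and B, now all done → G.
F needed G and B, now all done → F.

D, E, C, A, B, G, F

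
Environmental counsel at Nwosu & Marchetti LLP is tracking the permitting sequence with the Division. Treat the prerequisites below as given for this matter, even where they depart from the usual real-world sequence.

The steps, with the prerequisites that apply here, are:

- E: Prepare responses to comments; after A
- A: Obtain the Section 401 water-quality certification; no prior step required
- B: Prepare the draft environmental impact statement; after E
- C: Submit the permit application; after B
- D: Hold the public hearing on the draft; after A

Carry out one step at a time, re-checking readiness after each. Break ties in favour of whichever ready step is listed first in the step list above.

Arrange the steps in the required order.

A, E, B, C, D

Only A has no prerequisites, so it is first.
E and D are both available; E is listed earlier → E.
B and D are both available; B is listed earlier → B.
C now also ready, so the ready set is {C, D}; C is listed earlier → C.
D needed A, now all done → D.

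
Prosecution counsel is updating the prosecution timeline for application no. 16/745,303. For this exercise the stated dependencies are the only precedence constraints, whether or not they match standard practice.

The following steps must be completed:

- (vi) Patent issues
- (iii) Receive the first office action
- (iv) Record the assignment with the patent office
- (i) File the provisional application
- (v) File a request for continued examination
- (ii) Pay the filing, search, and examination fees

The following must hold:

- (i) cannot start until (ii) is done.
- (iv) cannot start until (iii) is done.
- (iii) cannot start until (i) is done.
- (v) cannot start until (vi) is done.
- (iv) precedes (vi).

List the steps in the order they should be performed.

(ii) is the only step with nothing outstanding, so it goes first.
(i) needed (ii), now all done → (i).
Next only (iii) has its prerequisites met → (iii).
(iv) needed (iii), now all done → (iv).
(vi) is the only step now ready → (vi).
(v) needed (vi), now all done → (v).

(ii) → (i) → (iii) → (iv) → (vi) → (v)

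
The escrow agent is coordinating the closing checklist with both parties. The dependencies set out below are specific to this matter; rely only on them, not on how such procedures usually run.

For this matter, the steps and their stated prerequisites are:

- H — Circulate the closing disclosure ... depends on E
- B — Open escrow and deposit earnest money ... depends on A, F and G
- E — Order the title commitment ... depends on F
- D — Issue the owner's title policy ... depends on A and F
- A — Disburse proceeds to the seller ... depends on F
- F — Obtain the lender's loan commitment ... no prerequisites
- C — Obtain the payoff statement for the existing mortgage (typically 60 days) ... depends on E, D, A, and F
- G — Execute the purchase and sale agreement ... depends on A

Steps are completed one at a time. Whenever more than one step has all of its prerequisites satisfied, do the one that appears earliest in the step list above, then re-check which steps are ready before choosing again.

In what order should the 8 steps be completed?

Only F has no prerequisites, so it is first.
E and A are both available; E is listed earlier → E.
H and A are both available; H is listed earlier → H.
A needed F, now all done → A.
Ready: D and G. D is listed earlier → D.
C now also ready, so the ready set is {C, G}; C is listed earlier → C.
Next only G has its prerequisites met → G.
Next only B has its prerequisites met → B.

F, E, H, A, D, C, G, B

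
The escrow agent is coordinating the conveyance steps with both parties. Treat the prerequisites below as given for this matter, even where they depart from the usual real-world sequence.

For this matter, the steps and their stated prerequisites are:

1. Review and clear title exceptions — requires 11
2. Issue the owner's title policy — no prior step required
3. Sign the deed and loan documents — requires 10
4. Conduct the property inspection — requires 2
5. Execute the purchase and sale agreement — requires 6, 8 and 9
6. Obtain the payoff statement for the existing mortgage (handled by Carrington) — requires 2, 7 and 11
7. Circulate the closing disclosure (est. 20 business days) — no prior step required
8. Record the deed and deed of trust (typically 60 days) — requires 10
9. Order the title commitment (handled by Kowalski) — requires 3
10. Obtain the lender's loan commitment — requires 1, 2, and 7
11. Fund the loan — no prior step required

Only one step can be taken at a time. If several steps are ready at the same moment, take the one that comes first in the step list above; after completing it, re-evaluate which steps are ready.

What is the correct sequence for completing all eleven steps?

2, 4, 7, 11, 1, 6, 10, 3, 8, 9, 5

2, 7 and 11 have no prerequisites; 2 is listed earlier, so 2 is first.
Ready: 4, 7 and 11. 4 is listed earlier → 4.
7 and 11 are both available; 7 is listed earlier → 7.
That leaves 11 as the only ready step → 11.
Now 1 and 6 have their prerequisites met. 1 is listed earlier, so 1 next.
6 and 10 are both available; 6 is listed earlier → 6.
10 needed 1, 2 and 7, now all done → 10.
Ready: 3 and 8. 3 is listed earlier → 3.
8 and 9 are both available; 8 is listed earlier → 8.
That leaves 9 as the only ready step → 9.
5 is the only step now ready → 5.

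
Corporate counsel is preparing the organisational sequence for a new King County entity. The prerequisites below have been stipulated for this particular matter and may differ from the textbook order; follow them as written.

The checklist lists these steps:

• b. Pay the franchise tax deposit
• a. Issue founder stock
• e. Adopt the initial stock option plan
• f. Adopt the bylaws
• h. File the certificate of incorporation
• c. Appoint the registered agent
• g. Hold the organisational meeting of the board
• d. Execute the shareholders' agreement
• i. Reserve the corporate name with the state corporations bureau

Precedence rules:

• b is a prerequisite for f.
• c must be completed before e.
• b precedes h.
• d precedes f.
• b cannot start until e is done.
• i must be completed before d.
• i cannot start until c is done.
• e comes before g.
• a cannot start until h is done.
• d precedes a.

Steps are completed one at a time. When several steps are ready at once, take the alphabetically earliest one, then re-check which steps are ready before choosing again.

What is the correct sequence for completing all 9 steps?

Only c has no prerequisites, so it is first.
e and i are both available; e has the earlier label → e.
Ready: b, g and i. b has the earlier label → b.
Ready: g, h and i. g has the earlier label → g.
Now h and i have their prerequisites met. h has the earlier label, so h next.
That leaves i as the only ready step → i.
Next only d has its prerequisites met → d.
a and f are both available; a has the earlier label → a.
f needed b and d, now all done → f.

c, e, b, g, h, i, d, a, f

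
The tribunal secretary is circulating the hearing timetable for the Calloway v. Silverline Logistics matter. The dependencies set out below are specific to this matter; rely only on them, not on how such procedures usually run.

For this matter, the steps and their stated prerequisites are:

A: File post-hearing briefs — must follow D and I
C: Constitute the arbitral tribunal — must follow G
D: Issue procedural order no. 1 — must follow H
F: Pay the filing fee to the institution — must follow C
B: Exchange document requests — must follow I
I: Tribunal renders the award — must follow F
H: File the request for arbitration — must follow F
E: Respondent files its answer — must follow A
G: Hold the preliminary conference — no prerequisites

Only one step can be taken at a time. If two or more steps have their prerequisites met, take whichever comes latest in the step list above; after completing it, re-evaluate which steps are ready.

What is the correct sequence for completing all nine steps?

G → C → F → H → I → B → D → A → E

G is the only step with nothing outstanding, so it goes first.
That leaves C as the only ready step → C.
F needed C, now all done → F.
Now H and I have their prerequisites met. H is listed later, so H next.
D now also ready, so the ready set is {I, D}; I is listed later → I.
B now also ready, so the ready set is {B, D}; B is listed later → B.
Next only D has its prerequisites met → D.
A is the only step now ready → A.
Next only E has its prerequisites met → E.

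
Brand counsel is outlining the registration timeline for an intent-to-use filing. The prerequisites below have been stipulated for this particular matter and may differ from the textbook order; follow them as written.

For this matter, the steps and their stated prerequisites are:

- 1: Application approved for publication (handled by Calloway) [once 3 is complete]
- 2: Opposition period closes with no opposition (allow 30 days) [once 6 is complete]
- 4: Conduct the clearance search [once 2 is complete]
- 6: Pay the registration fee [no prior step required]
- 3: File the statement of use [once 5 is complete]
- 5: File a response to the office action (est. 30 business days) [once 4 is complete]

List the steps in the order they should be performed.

6 2 4 5 3 1

Only 6 has no prerequisites, so it is first.
2 needed 6, now all done → 2.
4 needed 2, now all done → 4.
5 is the only step now ready → 5.
Next only 3 has its prerequisites met → 3.
Next only 1 has its prerequisites met → 1.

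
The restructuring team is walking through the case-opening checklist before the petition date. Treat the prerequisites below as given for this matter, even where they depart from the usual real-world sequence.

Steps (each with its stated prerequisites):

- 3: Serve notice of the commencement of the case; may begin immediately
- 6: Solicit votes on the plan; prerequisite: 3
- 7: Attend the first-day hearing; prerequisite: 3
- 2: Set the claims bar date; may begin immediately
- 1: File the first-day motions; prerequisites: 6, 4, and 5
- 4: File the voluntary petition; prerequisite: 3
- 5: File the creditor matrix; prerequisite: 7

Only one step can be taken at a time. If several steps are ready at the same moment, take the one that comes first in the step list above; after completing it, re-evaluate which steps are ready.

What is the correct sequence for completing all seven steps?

3 → 6 → 7 → 2 → 4 → 5 → 1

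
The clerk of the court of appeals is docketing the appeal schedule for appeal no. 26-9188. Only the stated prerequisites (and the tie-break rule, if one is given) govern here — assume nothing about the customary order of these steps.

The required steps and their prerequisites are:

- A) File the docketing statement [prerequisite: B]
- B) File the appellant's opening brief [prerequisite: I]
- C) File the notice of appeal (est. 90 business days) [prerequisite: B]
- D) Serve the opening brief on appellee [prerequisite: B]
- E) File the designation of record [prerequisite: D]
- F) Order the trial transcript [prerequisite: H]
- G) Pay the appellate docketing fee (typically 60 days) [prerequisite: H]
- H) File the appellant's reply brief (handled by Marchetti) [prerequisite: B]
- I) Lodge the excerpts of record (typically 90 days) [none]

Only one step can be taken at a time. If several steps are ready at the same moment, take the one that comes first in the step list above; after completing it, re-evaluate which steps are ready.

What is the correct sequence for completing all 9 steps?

I → B → A → C → D → E → H → F → G

I has no prerequisites → I first.
Next only B has its prerequisites met → B.
Now A, C, D and H have their prerequisites met. A is listed earlier, so A next.
C, D and H are all available; C is listed earlier → C.
D and H are both available; D is listed earlier → D.
E now also ready, so the ready set is {E, H}; E is listed earlier → E.
That leaves H as the only ready step → H.
Now F and G have their prerequisites met. F is listed earlier, so F next.
G is the only step now ready → G.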